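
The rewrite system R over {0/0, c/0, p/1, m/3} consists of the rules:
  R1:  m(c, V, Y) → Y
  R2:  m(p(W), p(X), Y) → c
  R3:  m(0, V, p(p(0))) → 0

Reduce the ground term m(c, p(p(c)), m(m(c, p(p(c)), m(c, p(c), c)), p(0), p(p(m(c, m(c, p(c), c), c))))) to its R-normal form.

1. m(c, p(p(c)), m(m(c, p(p(c)), m(c, p(c), c)), p(0), p(p(m(c, m(c, p(c), c), c)))))  →  m(m(c, p(p(c)), m(c, p(c), c)), p(0), p(p(m(c, m(c, p(c), c), c))))   [R1 at ε]
2. m(m(c, p(p(c)), m(c, p(c), c)), p(0), p(p(m(c, m(c, p(c), c), c))))  →  m(m(c, p(c), c), p(0), p(p(m(c, m(c, p(c), c), c))))   [R1 at 1]
3. m(m(c, p(c), c), p(0), p(p(m(c, m(c, p(c), c), c))))  →  m(c, p(0), p(p(m(c, m(c, p(c), c), c))))   [R1 at 1]
4. m(c, p(0), p(p(m(c, m(c, p(c), c), c))))  →  p(p(m(c, m(c, p(c), c), c)))   [R1 at ε]
5. p(p(m(c, m(c, p(c), c), c)))  →  p(p(c))   [R1 at 1.1]

p(p(c))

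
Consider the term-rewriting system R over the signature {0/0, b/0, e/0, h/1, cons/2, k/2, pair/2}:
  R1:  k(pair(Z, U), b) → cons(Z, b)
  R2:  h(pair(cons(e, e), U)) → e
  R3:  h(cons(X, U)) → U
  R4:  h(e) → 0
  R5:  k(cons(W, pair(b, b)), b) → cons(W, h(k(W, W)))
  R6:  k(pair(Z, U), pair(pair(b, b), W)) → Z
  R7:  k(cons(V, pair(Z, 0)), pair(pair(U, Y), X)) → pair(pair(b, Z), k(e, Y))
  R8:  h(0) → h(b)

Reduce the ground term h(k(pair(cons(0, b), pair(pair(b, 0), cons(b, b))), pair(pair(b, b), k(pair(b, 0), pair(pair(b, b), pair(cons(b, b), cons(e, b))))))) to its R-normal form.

b

1. h(k(pair(cons(0, b), pair(pair(b, 0), cons(b, b))), pair(pair(b, b), k(pair(b, 0), pair(pair(b, b), pair(cons(b, b), cons(e, b)))))))  →  h(cons(0, b))   [R6 at 1]
2. h(cons(0, b))  →  b   [R3 at ε]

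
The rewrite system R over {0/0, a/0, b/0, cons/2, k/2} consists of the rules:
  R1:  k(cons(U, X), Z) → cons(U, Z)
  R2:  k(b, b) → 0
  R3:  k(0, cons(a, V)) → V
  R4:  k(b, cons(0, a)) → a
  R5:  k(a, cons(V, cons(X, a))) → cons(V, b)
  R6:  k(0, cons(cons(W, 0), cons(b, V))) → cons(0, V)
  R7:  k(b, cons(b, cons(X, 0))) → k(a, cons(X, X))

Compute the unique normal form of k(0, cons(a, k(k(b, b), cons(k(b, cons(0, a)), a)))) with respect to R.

a

1. k(0, cons(a, k(k(b, b), cons(k(b, cons(0, a)), a))))  →  k(k(b, b), cons(k(b, cons(0, a)), a))   [R3 at ε]
2. k(k(b, b), cons(k(b, cons(0, a)), a))  →  k(0, cons(k(b, cons(0, a)), a))   [R2 at 1]
3. k(0, cons(k(b, cons(0, a)), a))  →  k(0, cons(a, a))   [R4 at 2.1]
4. k(0, cons(a, a))  →  a   [R3 at ε]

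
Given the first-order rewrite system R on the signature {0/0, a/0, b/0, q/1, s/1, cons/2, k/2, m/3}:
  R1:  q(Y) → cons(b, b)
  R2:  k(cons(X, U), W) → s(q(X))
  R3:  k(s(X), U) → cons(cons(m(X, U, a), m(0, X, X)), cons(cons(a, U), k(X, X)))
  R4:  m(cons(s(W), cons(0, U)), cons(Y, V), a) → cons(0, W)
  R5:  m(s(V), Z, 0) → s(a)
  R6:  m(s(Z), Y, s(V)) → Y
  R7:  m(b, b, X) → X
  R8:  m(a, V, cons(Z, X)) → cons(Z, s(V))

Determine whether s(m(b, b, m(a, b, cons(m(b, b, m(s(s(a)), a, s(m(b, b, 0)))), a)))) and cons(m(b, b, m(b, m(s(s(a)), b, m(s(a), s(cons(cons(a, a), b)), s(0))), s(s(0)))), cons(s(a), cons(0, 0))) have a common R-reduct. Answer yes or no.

no — NF(t₁) = s(cons(a, s(b))), NF(t₂) = cons(s(s(0)), cons(s(a), cons(0, 0)))

Reduce t₁ = s(m(b, b, m(a, b, cons(m(b, b, m(s(s(a)), a, s(m(b, b, 0)))), a)))):
1. s(m(b, b, m(a, b, cons(m(b, b, m(s(s(a)), a, s(m(b, b, 0)))), a))))  →  s(m(a, b, cons(m(b, b, m(s(s(a)), a, s(m(b, b, 0)))), a)))   [R7 at 1]
2. s(m(a, b, cons(m(b, b, m(s(s(a)), a, s(m(b, b, 0)))), a)))  →  s(cons(m(b, b, m(s(s(a)), a, s(m(b, b, 0)))), s(b)))   [R8 at 1]
3. s(cons(m(b, b, m(s(s(a)), a, s(m(b, b, 0)))), s(b)))  →  s(cons(m(s(s(a)), a, s(m(b, b, 0))), s(b)))   [R7 at 1.1]
4. s(cons(m(s(s(a)), a, s(m(b, b, 0))), s(b)))  →  s(cons(a, s(b)))   [R6 at 1.1]

Reduce t₂ = cons(m(b, b, m(b, m(s(s(a)), b, m(s(a), s(cons(cons(a, a), b)), s(0))), s(s(0)))), cons(s(a), cons(0, 0))):
1. cons(m(b, b, m(b, m(s(s(a)), b, m(s(a), s(cons(cons(a, a), b)), s(0))), s(s(0)))), cons(s(a), cons(0, 0)))  →  cons(m(b, m(s(s(a)), b, m(s(a), s(cons(cons(a, a), b)), s(0))), s(s(0))), cons(s(a), cons(0, 0)))   [R7 at 1]
2. cons(m(b, m(s(s(a)), b, m(s(a), s(cons(cons(a, a), b)), s(0))), s(s(0))), cons(s(a), cons(0, 0)))  →  cons(m(b, m(s(s(a)), b, s(cons(cons(a, a), b))), s(s(0))), cons(s(a), cons(0, 0)))   [R6 at 1.2.3]
3. cons(m(b, m(s(s(a)), b, s(cons(cons(a, a), b))), s(s(0))), cons(s(a), cons(0, 0)))  →  cons(m(b, b, s(s(0))), cons(s(a), cons(0, 0)))   [R6 at 1.2]
4. cons(m(b, b, s(s(0))), cons(s(a), cons(0, 0)))  →  cons(s(s(0)), cons(s(a), cons(0, 0)))   [R7 at 1]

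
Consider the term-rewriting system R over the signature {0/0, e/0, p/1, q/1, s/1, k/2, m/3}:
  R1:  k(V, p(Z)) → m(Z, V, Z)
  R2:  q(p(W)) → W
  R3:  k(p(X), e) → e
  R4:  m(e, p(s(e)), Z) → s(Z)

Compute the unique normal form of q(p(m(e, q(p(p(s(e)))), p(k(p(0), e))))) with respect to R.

1. q(p(m(e, q(p(p(s(e)))), p(k(p(0), e)))))  →  m(e, q(p(p(s(e)))), p(k(p(0), e)))   [R2 at ε]
2. m(e, q(p(p(s(e)))), p(k(p(0), e)))  →  m(e, p(s(e)), p(k(p(0), e)))   [R2 at 2]
3. m(e, p(s(e)), p(k(p(0), e)))  →  s(p(k(p(0), e)))   [R4 at ε]
4. s(p(k(p(0), e)))  →  s(p(e))   [R3 at 1.1]

s(p(e))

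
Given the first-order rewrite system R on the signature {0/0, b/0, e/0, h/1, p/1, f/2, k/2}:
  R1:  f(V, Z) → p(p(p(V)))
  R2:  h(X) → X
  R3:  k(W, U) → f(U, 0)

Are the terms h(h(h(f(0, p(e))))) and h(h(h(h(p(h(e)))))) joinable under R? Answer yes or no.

no — NF(t₁) = p(p(p(0))), NF(t₂) = p(e)

Reduce t₁ = h(h(h(f(0, p(e))))):
1. h(h(h(f(0, p(e)))))  →  h(h(f(0, p(e))))   [R2 at ε]
2. h(h(f(0, p(e))))  →  h(f(0, p(e)))   [R2 at ε]
3. h(f(0, p(e)))  →  f(0, p(e))   [R2 at ε]
4. f(0, p(e))  →  p(p(p(0)))   [R1 at ε]

Reduce t₂ = h(h(h(h(p(h(e)))))):
1. h(h(h(h(p(h(e))))))  →  h(h(h(p(h(e)))))   [R2 at ε]
2. h(h(h(p(h(e)))))  →  h(h(p(h(e))))   [R2 at ε]
3. h(h(p(h(e))))  →  h(p(h(e)))   [R2 at ε]
4. h(p(h(e)))  →  p(h(e))   [R2 at ε]
5. p(h(e))  →  p(e)   [R2 at 1]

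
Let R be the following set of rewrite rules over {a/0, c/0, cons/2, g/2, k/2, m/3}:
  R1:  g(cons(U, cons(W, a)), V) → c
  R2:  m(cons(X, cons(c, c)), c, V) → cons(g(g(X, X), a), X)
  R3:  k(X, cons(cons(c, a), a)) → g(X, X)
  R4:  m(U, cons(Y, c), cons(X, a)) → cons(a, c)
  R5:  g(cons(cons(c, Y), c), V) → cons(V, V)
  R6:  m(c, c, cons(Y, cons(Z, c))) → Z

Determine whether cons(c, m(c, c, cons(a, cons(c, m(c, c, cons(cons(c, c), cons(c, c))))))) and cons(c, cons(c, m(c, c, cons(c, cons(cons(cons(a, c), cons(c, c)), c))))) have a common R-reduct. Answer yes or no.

no — NF(t₁) = cons(c, c), NF(t₂) = cons(c, cons(c, cons(cons(a, c), cons(c, c))))

Reduce t₁ = cons(c, m(c, c, cons(a, cons(c, m(c, c, cons(cons(c, c), cons(c, c))))))):
1. cons(c, m(c, c, cons(a, cons(c, m(c, c, cons(cons(c, c), cons(c, c)))))))  →  cons(c, m(c, c, cons(a, cons(c, c))))   [R6 at 2.3.2.2]
2. cons(c, m(c, c, cons(a, cons(c, c))))  →  cons(c, c)   [R6 at 2]

Reduce t₂ = cons(c, cons(c, m(c, c, cons(c, cons(cons(cons(a, c), cons(c, c)), c))))):
1. cons(c, cons(c, m(c, c, cons(c, cons(cons(cons(a, c), cons(c, c)), c)))))  →  cons(c, cons(c, cons(cons(a, c), cons(c, c))))   [R6 at 2.2]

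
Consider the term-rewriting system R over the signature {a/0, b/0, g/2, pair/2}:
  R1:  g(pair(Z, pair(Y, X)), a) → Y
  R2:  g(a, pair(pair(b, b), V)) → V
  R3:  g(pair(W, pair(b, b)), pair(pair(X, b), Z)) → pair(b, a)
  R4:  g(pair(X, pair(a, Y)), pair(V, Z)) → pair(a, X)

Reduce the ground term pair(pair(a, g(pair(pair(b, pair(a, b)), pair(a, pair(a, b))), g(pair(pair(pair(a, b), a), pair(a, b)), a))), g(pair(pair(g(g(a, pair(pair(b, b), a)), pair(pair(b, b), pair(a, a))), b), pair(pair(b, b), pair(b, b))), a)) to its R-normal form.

pair(pair(a, a), pair(b, b))

1. pair(pair(a, g(pair(pair(b, pair(a, b)), pair(a, pair(a, b))), g(pair(pair(pair(a, b), a), pair(a, b)), a))), g(pair(pair(g(g(a, pair(pair(b, b), a)), pair(pair(b, b), pair(a, a))), b), pair(pair(b, b), pair(b, b))), a))  →  pair(pair(a, g(pair(pair(b, pair(a, b)), pair(a, pair(a, b))), a)), g(pair(pair(g(g(a, pair(pair(b, b), a)), pair(pair(b, b), pair(a, a))), b), pair(pair(b, b), pair(b, b))), a))   [R1 at 1.2.2]
2. pair(pair(a, g(pair(pair(b, pair(a, b)), pair(a, pair(a, b))), a)), g(pair(pair(g(g(a, pair(pair(b, b), a)), pair(pair(b, b), pair(a, a))), b), pair(pair(b, b), pair(b, b))), a))  →  pair(pair(a, a), g(pair(pair(g(g(a, pair(pair(b, b), a)), pair(pair(b, b), pair(a, a))), b), pair(pair(b, b), pair(b, b))), a))   [R1 at 1.2]
3. pair(pair(a, a), g(pair(pair(g(g(a, pair(pair(b, b), a)), pair(pair(b, b), pair(a, a))), b), pair(pair(b, b), pair(b, b))), a))  →  pair(pair(a, a), pair(b, b))   [R1 at 2]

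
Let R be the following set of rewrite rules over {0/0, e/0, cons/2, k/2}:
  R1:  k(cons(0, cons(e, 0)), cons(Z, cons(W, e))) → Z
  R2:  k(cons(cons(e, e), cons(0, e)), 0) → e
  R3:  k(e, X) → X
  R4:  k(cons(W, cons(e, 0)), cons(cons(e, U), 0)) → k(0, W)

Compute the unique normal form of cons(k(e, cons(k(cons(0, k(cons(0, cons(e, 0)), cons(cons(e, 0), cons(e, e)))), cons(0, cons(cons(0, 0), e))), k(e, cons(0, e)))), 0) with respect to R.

1. cons(k(e, cons(k(cons(0, k(cons(0, cons(e, 0)), cons(cons(e, 0), cons(e, e)))), cons(0, cons(cons(0, 0), e))), k(e, cons(0, e)))), 0)  →  cons(cons(k(cons(0, k(cons(0, cons(e, 0)), cons(cons(e, 0), cons(e, e)))), cons(0, cons(cons(0, 0), e))), k(e, cons(0, e))), 0)   [R3 at 1]
2. cons(cons(k(cons(0, k(cons(0, cons(e, 0)), cons(cons(e, 0), cons(e, e)))), cons(0, cons(cons(0, 0), e))), k(e, cons(0, e))), 0)  →  cons(cons(k(cons(0, cons(e, 0)), cons(0, cons(cons(0, 0), e))), k(e, cons(0, e))), 0)   [R1 at 1.1.1.2]
3. cons(cons(k(cons(0, cons(e, 0)), cons(0, cons(cons(0, 0), e))), k(e, cons(0, e))), 0)  →  cons(cons(0, k(e, cons(0, e))), 0)   [R1 at 1.1]
4. cons(cons(0, k(e, cons(0, e))), 0)  →  cons(cons(0, cons(0, e)), 0)   [R3 at 1.2]

cons(cons(0, cons(0, e)), 0)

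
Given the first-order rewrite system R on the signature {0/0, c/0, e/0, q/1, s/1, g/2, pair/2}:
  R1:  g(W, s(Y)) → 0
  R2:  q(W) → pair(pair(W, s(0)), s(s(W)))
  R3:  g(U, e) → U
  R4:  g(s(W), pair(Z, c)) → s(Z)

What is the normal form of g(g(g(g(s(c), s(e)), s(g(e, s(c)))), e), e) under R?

0

1. g(g(g(g(s(c), s(e)), s(g(e, s(c)))), e), e)  →  g(g(g(s(c), s(e)), s(g(e, s(c)))), e)   [R3 at ε]
2. g(g(g(s(c), s(e)), s(g(e, s(c)))), e)  →  g(g(s(c), s(e)), s(g(e, s(c))))   [R3 at ε]
3. g(g(s(c), s(e)), s(g(e, s(c))))  →  0   [R1 at ε]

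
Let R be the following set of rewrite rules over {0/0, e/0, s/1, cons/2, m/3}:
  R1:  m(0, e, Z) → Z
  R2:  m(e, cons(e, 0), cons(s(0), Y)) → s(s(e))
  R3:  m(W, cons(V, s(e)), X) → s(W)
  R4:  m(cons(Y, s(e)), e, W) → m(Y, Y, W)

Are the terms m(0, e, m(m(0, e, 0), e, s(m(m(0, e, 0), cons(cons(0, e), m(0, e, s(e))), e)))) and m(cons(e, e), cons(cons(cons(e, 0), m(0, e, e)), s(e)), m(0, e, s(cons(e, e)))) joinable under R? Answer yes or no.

no — NF(t₁) = s(s(0)), NF(t₂) = s(cons(e, e))

Reduce t₁ = m(0, e, m(m(0, e, 0), e, s(m(m(0, e, 0), cons(cons(0, e), m(0, e, s(e))), e)))):
1. m(0, e, m(m(0, e, 0), e, s(m(m(0, e, 0), cons(cons(0, e), m(0, e, s(e))), e))))  →  m(m(0, e, 0), e, s(m(m(0, e, 0), cons(cons(0, e), m(0, e, s(e))), e)))   [R1 at ε]
2. m(m(0, e, 0), e, s(m(m(0, e, 0), cons(cons(0, e), m(0, e, s(e))), e)))  →  m(0, e, s(m(m(0, e, 0), cons(cons(0, e), m(0, e, s(e))), e)))   [R1 at 1]
3. m(0, e, s(m(m(0, e, 0), cons(cons(0, e), m(0, e, s(e))), e)))  →  s(m(m(0, e, 0), cons(cons(0, e), m(0, e, s(e))), e))   [R1 at ε]
4. s(m(m(0, e, 0), cons(cons(0, e), m(0, e, s(e))), e))  →  s(m(0, cons(cons(0, e), m(0, e, s(e))), e))   [R1 at 1.1]
5. s(m(0, cons(cons(0, e), m(0, e, s(e))), e))  →  s(m(0, cons(cons(0, e), s(e)), e))   [R1 at 1.2.2]
6. s(m(0, cons(cons(0, e), s(e)), e))  →  s(s(0))   [R3 at 1]

Reduce t₂ = m(cons(e, e), cons(cons(cons(e, 0), m(0, e, e)), s(e)), m(0, e, s(cons(e, e)))):
1. m(cons(e, e), cons(cons(cons(e, 0), m(0, e, e)), s(e)), m(0, e, s(cons(e, e))))  →  s(cons(e, e))   [R3 at ε]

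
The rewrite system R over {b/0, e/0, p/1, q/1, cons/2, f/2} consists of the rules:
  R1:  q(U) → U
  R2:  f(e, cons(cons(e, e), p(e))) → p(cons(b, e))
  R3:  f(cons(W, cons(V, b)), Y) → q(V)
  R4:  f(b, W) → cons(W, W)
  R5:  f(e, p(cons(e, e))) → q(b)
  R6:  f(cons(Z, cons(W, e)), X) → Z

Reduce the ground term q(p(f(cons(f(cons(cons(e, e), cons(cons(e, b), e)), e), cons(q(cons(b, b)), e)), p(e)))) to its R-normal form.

p(cons(e, e))

1. q(p(f(cons(f(cons(cons(e, e), cons(cons(e, b), e)), e), cons(q(cons(b, b)), e)), p(e))))  →  p(f(cons(f(cons(cons(e, e), cons(cons(e, b), e)), e), cons(q(cons(b, b)), e)), p(e)))   [R1 at ε]
2. p(f(cons(f(cons(cons(e, e), cons(cons(e, b), e)), e), cons(q(cons(b, b)), e)), p(e)))  →  p(f(cons(cons(e, e), cons(cons(e, b), e)), e))   [R6 at 1]
3. p(f(cons(cons(e, e), cons(cons(e, b), e)), e))  →  p(cons(e, e))   [R6 at 1]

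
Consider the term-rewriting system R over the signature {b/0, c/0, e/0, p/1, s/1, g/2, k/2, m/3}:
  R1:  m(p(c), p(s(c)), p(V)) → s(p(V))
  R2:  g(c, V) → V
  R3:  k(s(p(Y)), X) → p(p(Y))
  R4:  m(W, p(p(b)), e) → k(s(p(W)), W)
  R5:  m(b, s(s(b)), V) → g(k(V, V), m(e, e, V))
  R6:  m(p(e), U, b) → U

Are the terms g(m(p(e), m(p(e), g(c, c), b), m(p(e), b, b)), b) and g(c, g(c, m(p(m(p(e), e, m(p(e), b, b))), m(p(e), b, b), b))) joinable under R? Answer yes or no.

yes — NF(t₁) = b, NF(t₂) = b

Reduce t₁ = g(m(p(e), m(p(e), g(c, c), b), m(p(e), b, b)), b):
1. g(m(p(e), m(p(e), g(c, c), b), m(p(e), b, b)), b)  →  g(m(p(e), g(c, c), m(p(e), b, b)), b)   [R6 at 1.2]
2. g(m(p(e), g(c, c), m(p(e), b, b)), b)  →  g(m(p(e), c, m(p(e), b, b)), b)   [R2 at 1.2]
3. g(m(p(e), c, m(p(e), b, b)), b)  →  g(m(p(e), c, b), b)   [R6 at 1.3]
4. g(m(p(e), c, b), b)  →  g(c, b)   [R6 at 1]
5. g(c, b)  →  b   [R2 at ε]

Reduce t₂ = g(c, g(c, m(p(m(p(e), e, m(p(e), b, b))), m(p(e), b, b), b))):
1. g(c, g(c, m(p(m(p(e), e, m(p(e), b, b))), m(p(e), b, b), b)))  →  g(c, m(p(m(p(e), e, m(p(e), b, b))), m(p(e), b, b), b))   [R2 at ε]
2. g(c, m(p(m(p(e), e, m(p(e), b, b))), m(p(e), b, b), b))  →  m(p(m(p(e), e, m(p(e), b, b))), m(p(e), b, b), b)   [R2 at ε]
3. m(p(m(p(e), e, m(p(e), b, b))), m(p(e), b, b), b)  →  m(p(m(p(e), e, b)), m(p(e), b, b), b)   [R6 at 1.1.3]
4. m(p(m(p(e), e, b)), m(p(e), b, b), b)  →  m(p(e), m(p(e), b, b), b)   [R6 at 1.1]
5. m(p(e), m(p(e), b, b), b)  →  m(p(e), b, b)   [R6 at ε]
6. m(p(e), b, b)  →  b   [R6 at ε]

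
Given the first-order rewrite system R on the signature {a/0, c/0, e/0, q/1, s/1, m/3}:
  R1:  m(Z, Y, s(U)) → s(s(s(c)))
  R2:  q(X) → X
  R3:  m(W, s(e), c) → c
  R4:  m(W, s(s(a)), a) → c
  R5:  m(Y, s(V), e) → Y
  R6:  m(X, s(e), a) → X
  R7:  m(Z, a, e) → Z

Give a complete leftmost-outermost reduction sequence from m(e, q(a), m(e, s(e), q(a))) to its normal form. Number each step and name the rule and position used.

e

1. m(e, q(a), m(e, s(e), q(a)))  →  m(e, a, m(e, s(e), q(a)))   [R2 at 2]
2. m(e, a, m(e, s(e), q(a)))  →  m(e, a, m(e, s(e), a))   [R2 at 3.3]
3. m(e, a, m(e, s(e), a))  →  m(e, a, e)   [R6 at 3]
4. m(e, a, e)  →  e   [R7 at ε]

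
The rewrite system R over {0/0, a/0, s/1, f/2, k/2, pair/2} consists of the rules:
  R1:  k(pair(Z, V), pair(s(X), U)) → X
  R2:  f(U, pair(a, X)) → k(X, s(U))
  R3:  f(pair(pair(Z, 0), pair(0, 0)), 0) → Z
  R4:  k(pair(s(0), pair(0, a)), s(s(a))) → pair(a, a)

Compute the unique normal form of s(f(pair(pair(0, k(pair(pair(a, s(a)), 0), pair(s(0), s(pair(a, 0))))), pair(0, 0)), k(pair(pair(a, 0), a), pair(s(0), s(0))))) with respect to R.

s(0)

1. s(f(pair(pair(0, k(pair(pair(a, s(a)), 0), pair(s(0), s(pair(a, 0))))), pair(0, 0)), k(pair(pair(a, 0), a), pair(s(0), s(0)))))  →  s(f(pair(pair(0, 0), pair(0, 0)), k(pair(pair(a, 0), a), pair(s(0), s(0)))))   [R1 at 1.1.1.2]
2. s(f(pair(pair(0, 0), pair(0, 0)), k(pair(pair(a, 0), a), pair(s(0), s(0)))))  →  s(f(pair(pair(0, 0), pair(0, 0)), 0))   [R1 at 1.2]
3. s(f(pair(pair(0, 0), pair(0, 0)), 0))  →  s(0)   [R3 at 1]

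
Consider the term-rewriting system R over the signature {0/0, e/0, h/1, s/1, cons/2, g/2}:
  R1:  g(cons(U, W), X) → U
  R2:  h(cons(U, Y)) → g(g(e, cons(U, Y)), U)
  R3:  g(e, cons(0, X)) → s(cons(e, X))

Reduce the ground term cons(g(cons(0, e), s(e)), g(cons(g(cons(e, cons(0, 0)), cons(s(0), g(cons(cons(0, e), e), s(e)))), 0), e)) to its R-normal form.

1. cons(g(cons(0, e), s(e)), g(cons(g(cons(e, cons(0, 0)), cons(s(0), g(cons(cons(0, e), e), s(e)))), 0), e))  →  cons(0, g(cons(g(cons(e, cons(0, 0)), cons(s(0), g(cons(cons(0, e), e), s(e)))), 0), e))   [R1 at 1]
2. cons(0, g(cons(g(cons(e, cons(0, 0)), cons(s(0), g(cons(cons(0, e), e), s(e)))), 0), e))  →  cons(0, g(cons(e, cons(0, 0)), cons(s(0), g(cons(cons(0, e), e), s(e)))))   [R1 at 2]
3. cons(0, g(cons(e, cons(0, 0)), cons(s(0), g(cons(cons(0, e), e), s(e)))))  →  cons(0, e)   [R1 at 2]

cons(0, e)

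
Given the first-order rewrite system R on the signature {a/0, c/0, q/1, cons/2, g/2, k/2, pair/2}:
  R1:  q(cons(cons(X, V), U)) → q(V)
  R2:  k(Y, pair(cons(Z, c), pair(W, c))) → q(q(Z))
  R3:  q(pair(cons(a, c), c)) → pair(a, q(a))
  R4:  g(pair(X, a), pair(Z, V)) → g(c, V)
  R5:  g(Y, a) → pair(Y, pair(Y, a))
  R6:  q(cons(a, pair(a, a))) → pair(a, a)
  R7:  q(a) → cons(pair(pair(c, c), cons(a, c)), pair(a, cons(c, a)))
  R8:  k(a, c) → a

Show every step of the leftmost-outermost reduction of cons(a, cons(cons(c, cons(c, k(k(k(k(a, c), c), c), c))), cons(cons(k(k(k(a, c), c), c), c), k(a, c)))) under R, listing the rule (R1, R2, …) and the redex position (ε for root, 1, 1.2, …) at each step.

cons(a, cons(cons(c, cons(c, a)), cons(cons(a, c), a)))

1. cons(a, cons(cons(c, cons(c, k(k(k(k(a, c), c), c), c))), cons(cons(k(k(k(a, c), c), c), c), k(a, c))))  →  cons(a, cons(cons(c, cons(c, k(k(k(a, c), c), c))), cons(cons(k(k(k(a, c), c), c), c), k(a, c))))   [R8 at 2.1.2.2.1.1.1]
2. cons(a, cons(cons(c, cons(c, k(k(k(a, c), c), c))), cons(cons(k(k(k(a, c), c), c), c), k(a, c))))  →  cons(a, cons(cons(c, cons(c, k(k(a, c), c))), cons(cons(k(k(k(a, c), c), c), c), k(a, c))))   [R8 at 2.1.2.2.1.1]
3. cons(a, cons(cons(c, cons(c, k(k(a, c), c))), cons(cons(k(k(k(a, c), c), c), c), k(a, c))))  →  cons(a, cons(cons(c, cons(c, k(a, c))), cons(cons(k(k(k(a, c), c), c), c), k(a, c))))   [R8 at 2.1.2.2.1]
4. cons(a, cons(cons(c, cons(c, k(a, c))), cons(cons(k(k(k(a, c), c), c), c), k(a, c))))  →  cons(a, cons(cons(c, cons(c, a)), cons(cons(k(k(k(a, c), c), c), c), k(a, c))))   [R8 at 2.1.2.2]
5. cons(a, cons(cons(c, cons(c, a)), cons(cons(k(k(k(a, c), c), c), c), k(a, c))))  →  cons(a, cons(cons(c, cons(c, a)), cons(cons(k(k(a, c), c), c), k(a, c))))   [R8 at 2.2.1.1.1.1]
6. cons(a, cons(cons(c, cons(c, a)), cons(cons(k(k(a, c), c), c), k(a, c))))  →  cons(a, cons(cons(c, cons(c, a)), cons(cons(k(a, c), c), k(a, c))))   [R8 at 2.2.1.1.1]
7. cons(a, cons(cons(c, cons(c, a)), cons(cons(k(a, c), c), k(a, c))))  →  cons(a, cons(cons(c, cons(c, a)), cons(cons(a, c), k(a, c))))   [R8 at 2.2.1.1]
8. cons(a, cons(cons(c, cons(c, a)), cons(cons(a, c), k(a, c))))  →  cons(a, cons(cons(c, cons(c, a)), cons(cons(a, c), a)))   [R8 at 2.2.2]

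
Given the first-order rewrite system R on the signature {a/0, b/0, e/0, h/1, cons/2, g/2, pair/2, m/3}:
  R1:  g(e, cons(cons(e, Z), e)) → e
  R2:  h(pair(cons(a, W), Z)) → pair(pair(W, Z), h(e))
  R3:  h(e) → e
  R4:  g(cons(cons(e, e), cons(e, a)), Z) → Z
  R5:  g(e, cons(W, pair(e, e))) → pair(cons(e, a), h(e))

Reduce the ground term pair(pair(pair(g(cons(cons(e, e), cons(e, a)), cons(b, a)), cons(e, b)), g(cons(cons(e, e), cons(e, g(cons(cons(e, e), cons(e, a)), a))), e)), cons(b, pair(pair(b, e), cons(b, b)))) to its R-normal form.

1. pair(pair(pair(g(cons(cons(e, e), cons(e, a)), cons(b, a)), cons(e, b)), g(cons(cons(e, e), cons(e, g(cons(cons(e, e), cons(e, a)), a))), e)), cons(b, pair(pair(b, e), cons(b, b))))  →  pair(pair(pair(cons(b, a), cons(e, b)), g(cons(cons(e, e), cons(e, g(cons(cons(e, e), cons(e, a)), a))), e)), cons(b, pair(pair(b, e), cons(b, b))))   [R4 at 1.1.1]
2. pair(pair(pair(cons(b, a), cons(e, b)), g(cons(cons(e, e), cons(e, g(cons(cons(e, e), cons(e, a)), a))), e)), cons(b, pair(pair(b, e), cons(b, b))))  →  pair(pair(pair(cons(b, a), cons(e, b)), g(cons(cons(e, e), cons(e, a)), e)), cons(b, pair(pair(b, e), cons(b, b))))   [R4 at 1.2.1.2.2]
3. pair(pair(pair(cons(b, a), cons(e, b)), g(cons(cons(e, e), cons(e, a)), e)), cons(b, pair(pair(b, e), cons(b, b))))  →  pair(pair(pair(cons(b, a), cons(e, b)), e), cons(b, pair(pair(b, e), cons(b, b))))   [R4 at 1.2]

pair(pair(pair(cons(b, a), cons(e, b)), e), cons(b, pair(pair(b, e), cons(b, b))))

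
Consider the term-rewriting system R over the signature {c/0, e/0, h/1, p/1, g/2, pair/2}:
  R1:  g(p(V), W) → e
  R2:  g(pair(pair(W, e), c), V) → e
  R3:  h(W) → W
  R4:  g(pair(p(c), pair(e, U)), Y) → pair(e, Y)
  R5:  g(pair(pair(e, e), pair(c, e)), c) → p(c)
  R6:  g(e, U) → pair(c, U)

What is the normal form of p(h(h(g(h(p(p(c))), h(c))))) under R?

p(e)

1. p(h(h(g(h(p(p(c))), h(c)))))  →  p(h(g(h(p(p(c))), h(c))))   [R3 at 1]
2. p(h(g(h(p(p(c))), h(c))))  →  p(g(h(p(p(c))), h(c)))   [R3 at 1]
3. p(g(h(p(p(c))), h(c)))  →  p(g(p(p(c)), h(c)))   [R3 at 1.1]
4. p(g(p(p(c)), h(c)))  →  p(e)   [R1 at 1]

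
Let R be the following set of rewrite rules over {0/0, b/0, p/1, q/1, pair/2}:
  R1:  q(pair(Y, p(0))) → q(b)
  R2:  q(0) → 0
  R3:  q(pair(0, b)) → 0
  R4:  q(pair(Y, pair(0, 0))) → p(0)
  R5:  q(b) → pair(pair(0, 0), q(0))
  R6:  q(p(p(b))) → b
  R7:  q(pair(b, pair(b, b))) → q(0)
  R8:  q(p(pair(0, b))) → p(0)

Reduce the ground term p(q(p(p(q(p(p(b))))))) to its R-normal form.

1. p(q(p(p(q(p(p(b)))))))  →  p(q(p(p(b))))   [R6 at 1.1.1.1]
2. p(q(p(p(b))))  →  p(b)   [R6 at 1]

p(b)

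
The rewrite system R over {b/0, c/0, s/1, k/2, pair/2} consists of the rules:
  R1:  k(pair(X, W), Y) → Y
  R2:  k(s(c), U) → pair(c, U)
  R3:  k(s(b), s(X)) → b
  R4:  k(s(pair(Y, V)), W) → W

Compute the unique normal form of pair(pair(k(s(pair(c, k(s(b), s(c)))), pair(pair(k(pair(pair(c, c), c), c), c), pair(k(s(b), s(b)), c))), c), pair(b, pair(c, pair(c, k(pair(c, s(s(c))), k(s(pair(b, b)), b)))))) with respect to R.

pair(pair(pair(pair(c, c), pair(b, c)), c), pair(b, pair(c, pair(c, b))))

1. pair(pair(k(s(pair(c, k(s(b), s(c)))), pair(pair(k(pair(pair(c, c), c), c), c), pair(k(s(b), s(b)), c))), c), pair(b, pair(c, pair(c, k(pair(c, s(s(c))), k(s(pair(b, b)), b))))))  →  pair(pair(pair(pair(k(pair(pair(c, c), c), c), c), pair(k(s(b), s(b)), c)), c), pair(b, pair(c, pair(c, k(pair(c, s(s(c))), k(s(pair(b, b)), b))))))   [R4 at 1.1]
2. pair(pair(pair(pair(k(pair(pair(c, c), c), c), c), pair(k(s(b), s(b)), c)), c), pair(b, pair(c, pair(c, k(pair(c, s(s(c))), k(s(pair(b, b)), b))))))  →  pair(pair(pair(pair(c, c), pair(k(s(b), s(b)), c)), c), pair(b, pair(c, pair(c, k(pair(c, s(s(c))), k(s(pair(b, b)), b))))))   [R1 at 1.1.1.1]
3. pair(pair(pair(pair(c, c), pair(k(s(b), s(b)), c)), c), pair(b, pair(c, pair(c, k(pair(c, s(s(c))), k(s(pair(b, b)), b))))))  →  pair(pair(pair(pair(c, c), pair(b, c)), c), pair(b, pair(c, pair(c, k(pair(c, s(s(c))), k(s(pair(b, b)), b))))))   [R3 at 1.1.2.1]
4. pair(pair(pair(pair(c, c), pair(b, c)), c), pair(b, pair(c, pair(c, k(pair(c, s(s(c))), k(s(pair(b, b)), b))))))  →  pair(pair(pair(pair(c, c), pair(b, c)), c), pair(b, pair(c, pair(c, k(s(pair(b, b)), b)))))   [R1 at 2.2.2.2]
5. pair(pair(pair(pair(c, c), pair(b, c)), c), pair(b, pair(c, pair(c, k(s(pair(b, b)), b)))))  →  pair(pair(pair(pair(c, c), pair(b, c)), c), pair(b, pair(c, pair(c, b))))   [R4 at 2.2.2.2]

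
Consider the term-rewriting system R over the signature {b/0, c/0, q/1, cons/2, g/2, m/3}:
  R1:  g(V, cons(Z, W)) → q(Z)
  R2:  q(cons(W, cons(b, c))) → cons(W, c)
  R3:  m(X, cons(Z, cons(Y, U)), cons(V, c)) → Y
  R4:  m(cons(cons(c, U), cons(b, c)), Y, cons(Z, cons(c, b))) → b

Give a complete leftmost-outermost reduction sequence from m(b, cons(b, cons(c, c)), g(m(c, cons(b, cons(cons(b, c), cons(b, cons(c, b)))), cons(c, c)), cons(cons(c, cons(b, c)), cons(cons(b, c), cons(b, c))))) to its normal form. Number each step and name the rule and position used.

1. m(b, cons(b, cons(c, c)), g(m(c, cons(b, cons(cons(b, c), cons(b, cons(c, b)))), cons(c, c)), cons(cons(c, cons(b, c)), cons(cons(b, c), cons(b, c)))))  →  m(b, cons(b, cons(c, c)), q(cons(c, cons(b, c))))   [R1 at 3]
2. m(b, cons(b, cons(c, c)), q(cons(c, cons(b, c))))  →  m(b, cons(b, cons(c, c)), cons(c, c))   [R2 at 3]
3. m(b, cons(b, cons(c, c)), cons(c, c))  →  c   [R3 at ε]

c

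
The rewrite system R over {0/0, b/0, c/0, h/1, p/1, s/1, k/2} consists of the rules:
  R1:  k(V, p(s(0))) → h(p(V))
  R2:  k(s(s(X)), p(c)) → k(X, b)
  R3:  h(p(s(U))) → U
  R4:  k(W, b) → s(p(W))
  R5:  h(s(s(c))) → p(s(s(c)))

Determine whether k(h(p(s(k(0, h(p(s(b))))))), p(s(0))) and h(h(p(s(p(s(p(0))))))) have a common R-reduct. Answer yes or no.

Reduce t₁ = k(h(p(s(k(0, h(p(s(b))))))), p(s(0))):
1. k(h(p(s(k(0, h(p(s(b))))))), p(s(0)))  →  h(p(h(p(s(k(0, h(p(s(b)))))))))   [R1 at ε]
2. h(p(h(p(s(k(0, h(p(s(b)))))))))  →  h(p(k(0, h(p(s(b))))))   [R3 at 1.1]
3. h(p(k(0, h(p(s(b))))))  →  h(p(k(0, b)))   [R3 at 1.1.2]
4. h(p(k(0, b)))  →  h(p(s(p(0))))   [R4 at 1.1]
5. h(p(s(p(0))))  →  p(0)   [R3 at ε]

Reduce t₂ = h(h(p(s(p(s(p(0))))))):
1. h(h(p(s(p(s(p(0)))))))  →  h(p(s(p(0))))   [R3 at 1]
2. h(p(s(p(0))))  →  p(0)   [R3 at ε]

yes — NF(t₁) = p(0), NF(t₂) = p(0)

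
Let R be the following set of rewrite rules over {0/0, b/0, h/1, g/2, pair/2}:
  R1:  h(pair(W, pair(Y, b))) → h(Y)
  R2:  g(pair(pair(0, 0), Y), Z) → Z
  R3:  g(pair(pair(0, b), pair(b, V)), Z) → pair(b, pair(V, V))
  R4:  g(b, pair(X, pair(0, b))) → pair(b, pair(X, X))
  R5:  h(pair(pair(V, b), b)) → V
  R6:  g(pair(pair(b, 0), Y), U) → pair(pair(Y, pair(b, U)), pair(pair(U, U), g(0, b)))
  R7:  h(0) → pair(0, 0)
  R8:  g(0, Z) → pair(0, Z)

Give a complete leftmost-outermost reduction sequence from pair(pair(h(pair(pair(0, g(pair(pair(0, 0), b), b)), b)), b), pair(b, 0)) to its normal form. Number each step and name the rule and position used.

1. pair(pair(h(pair(pair(0, g(pair(pair(0, 0), b), b)), b)), b), pair(b, 0))  →  pair(pair(h(pair(pair(0, b), b)), b), pair(b, 0))   [R2 at 1.1.1.1.2]
2. pair(pair(h(pair(pair(0, b), b)), b), pair(b, 0))  →  pair(pair(0, b), pair(b, 0))   [R5 at 1.1]

pair(pair(0, b), pair(b, 0))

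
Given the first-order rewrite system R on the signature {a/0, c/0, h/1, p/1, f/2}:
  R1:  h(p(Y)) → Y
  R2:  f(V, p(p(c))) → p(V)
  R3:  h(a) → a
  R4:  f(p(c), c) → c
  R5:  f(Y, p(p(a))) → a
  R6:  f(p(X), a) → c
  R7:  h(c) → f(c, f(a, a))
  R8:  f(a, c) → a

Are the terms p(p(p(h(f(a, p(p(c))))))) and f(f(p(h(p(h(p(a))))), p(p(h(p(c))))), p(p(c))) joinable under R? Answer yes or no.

Reduce t₁ = p(p(p(h(f(a, p(p(c))))))):
1. p(p(p(h(f(a, p(p(c)))))))  →  p(p(p(h(p(a)))))   [R2 at 1.1.1.1]
2. p(p(p(h(p(a)))))  →  p(p(p(a)))   [R1 at 1.1.1]

Reduce t₂ = f(f(p(h(p(h(p(a))))), p(p(h(p(c))))), p(p(c))):
1. f(f(p(h(p(h(p(a))))), p(p(h(p(c))))), p(p(c)))  →  p(f(p(h(p(h(p(a))))), p(p(h(p(c))))))   [R2 at ε]
2. p(f(p(h(p(h(p(a))))), p(p(h(p(c))))))  →  p(f(p(h(p(a))), p(p(h(p(c))))))   [R1 at 1.1.1]
3. p(f(p(h(p(a))), p(p(h(p(c))))))  →  p(f(p(a), p(p(h(p(c))))))   [R1 at 1.1.1]
4. p(f(p(a), p(p(h(p(c))))))  →  p(f(p(a), p(p(c))))   [R1 at 1.2.1.1]
5. p(f(p(a), p(p(c))))  →  p(p(p(a)))   [R2 at 1]

yes — NF(t₁) = p(p(p(a))), NF(t₂) = p(p(p(a)))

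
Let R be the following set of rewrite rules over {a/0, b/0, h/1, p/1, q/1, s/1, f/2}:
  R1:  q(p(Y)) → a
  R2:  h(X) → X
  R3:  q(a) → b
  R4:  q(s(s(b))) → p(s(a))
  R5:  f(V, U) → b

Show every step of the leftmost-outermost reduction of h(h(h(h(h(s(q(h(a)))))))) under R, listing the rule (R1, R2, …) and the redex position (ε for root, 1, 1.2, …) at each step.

s(b)

1. h(h(h(h(h(s(q(h(a))))))))  →  h(h(h(h(s(q(h(a)))))))   [R2 at ε]
2. h(h(h(h(s(q(h(a)))))))  →  h(h(h(s(q(h(a))))))   [R2 at ε]
3. h(h(h(s(q(h(a))))))  →  h(h(s(q(h(a)))))   [R2 at ε]
4. h(h(s(q(h(a)))))  →  h(s(q(h(a))))   [R2 at ε]
5. h(s(q(h(a))))  →  s(q(h(a)))   [R2 at ε]
6. s(q(h(a)))  →  s(q(a))   [R2 at 1.1]
7. s(q(a))  →  s(b)   [R3 at 1]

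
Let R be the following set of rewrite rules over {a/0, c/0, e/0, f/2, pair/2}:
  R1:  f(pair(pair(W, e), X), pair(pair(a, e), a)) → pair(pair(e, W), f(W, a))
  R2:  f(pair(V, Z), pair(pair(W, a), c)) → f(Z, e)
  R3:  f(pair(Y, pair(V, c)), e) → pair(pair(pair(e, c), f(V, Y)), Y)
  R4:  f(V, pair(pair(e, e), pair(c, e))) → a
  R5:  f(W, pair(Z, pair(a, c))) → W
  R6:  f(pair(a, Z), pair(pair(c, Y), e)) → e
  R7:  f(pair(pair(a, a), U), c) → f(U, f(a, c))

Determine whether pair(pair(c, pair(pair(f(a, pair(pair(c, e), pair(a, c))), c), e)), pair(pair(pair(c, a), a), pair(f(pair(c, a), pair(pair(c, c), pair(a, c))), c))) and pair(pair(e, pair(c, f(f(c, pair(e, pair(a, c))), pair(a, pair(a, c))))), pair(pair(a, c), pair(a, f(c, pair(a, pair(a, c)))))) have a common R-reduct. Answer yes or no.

no — NF(t₁) = pair(pair(c, pair(pair(a, c), e)), pair(pair(pair(c, a), a), pair(pair(c, a), c))), NF(t₂) = pair(pair(e, pair(c, c)), pair(pair(a, c), pair(a, c)))

Reduce t₁ = pair(pair(c, pair(pair(f(a, pair(pair(c, e), pair(a, c))), c), e)), pair(pair(pair(c, a), a), pair(f(pair(c, a), pair(pair(c, c), pair(a, c))), c))):
1. pair(pair(c, pair(pair(f(a, pair(pair(c, e), pair(a, c))), c), e)), pair(pair(pair(c, a), a), pair(f(pair(c, a), pair(pair(c, c), pair(a, c))), c)))  →  pair(pair(c, pair(pair(a, c), e)), pair(pair(pair(c, a), a), pair(f(pair(c, a), pair(pair(c, c), pair(a, c))), c)))   [R5 at 1.2.1.1]
2. pair(pair(c, pair(pair(a, c), e)), pair(pair(pair(c, a), a), pair(f(pair(c, a), pair(pair(c, c), pair(a, c))), c)))  →  pair(pair(c, pair(pair(a, c), e)), pair(pair(pair(c, a), a), pair(pair(c, a), c)))   [R5 at 2.2.1]

Reduce t₂ = pair(pair(e, pair(c, f(f(c, pair(e, pair(a, c))), pair(a, pair(a, c))))), pair(pair(a, c), pair(a, f(c, pair(a, pair(a, c)))))):
1. pair(pair(e, pair(c, f(f(c, pair(e, pair(a, c))), pair(a, pair(a, c))))), pair(pair(a, c), pair(a, f(c, pair(a, pair(a, c))))))  →  pair(pair(e, pair(c, f(c, pair(e, pair(a, c))))), pair(pair(a, c), pair(a, f(c, pair(a, pair(a, c))))))   [R5 at 1.2.2]
2. pair(pair(e, pair(c, f(c, pair(e, pair(a, c))))), pair(pair(a, c), pair(a, f(c, pair(a, pair(a, c))))))  →  pair(pair(e, pair(c, c)), pair(pair(a, c), pair(a, f(c, pair(a, pair(a, c))))))   [R5 at 1.2.2]
3. pair(pair(e, pair(c, c)), pair(pair(a, c), pair(a, f(c, pair(a, pair(a, c))))))  →  pair(pair(e, pair(c, c)), pair(pair(a, c), pair(a, c)))   [R5 at 2.2.2]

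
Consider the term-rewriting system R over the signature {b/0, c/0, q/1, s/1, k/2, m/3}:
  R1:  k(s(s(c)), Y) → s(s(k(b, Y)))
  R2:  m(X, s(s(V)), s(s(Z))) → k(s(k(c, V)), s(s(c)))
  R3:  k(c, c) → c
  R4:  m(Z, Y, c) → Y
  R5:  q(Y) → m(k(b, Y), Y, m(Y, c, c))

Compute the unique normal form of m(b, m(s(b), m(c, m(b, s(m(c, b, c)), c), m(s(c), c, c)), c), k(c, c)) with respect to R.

s(b)

1. m(b, m(s(b), m(c, m(b, s(m(c, b, c)), c), m(s(c), c, c)), c), k(c, c))  →  m(b, m(c, m(b, s(m(c, b, c)), c), m(s(c), c, c)), k(c, c))   [R4 at 2]
2. m(b, m(c, m(b, s(m(c, b, c)), c), m(s(c), c, c)), k(c, c))  →  m(b, m(c, s(m(c, b, c)), m(s(c), c, c)), k(c, c))   [R4 at 2.2]
3. m(b, m(c, s(m(c, b, c)), m(s(c), c, c)), k(c, c))  →  m(b, m(c, s(b), m(s(c), c, c)), k(c, c))   [R4 at 2.2.1]
4. m(b, m(c, s(b), m(s(c), c, c)), k(c, c))  →  m(b, m(c, s(b), c), k(c, c))   [R4 at 2.3]
5. m(b, m(c, s(b), c), k(c, c))  →  m(b, s(b), k(c, c))   [R4 at 2]
6. m(b, s(b), k(c, c))  →  m(b, s(b), c)   [R3 at 3]
7. m(b, s(b), c)  →  s(b)   [R4 at ε]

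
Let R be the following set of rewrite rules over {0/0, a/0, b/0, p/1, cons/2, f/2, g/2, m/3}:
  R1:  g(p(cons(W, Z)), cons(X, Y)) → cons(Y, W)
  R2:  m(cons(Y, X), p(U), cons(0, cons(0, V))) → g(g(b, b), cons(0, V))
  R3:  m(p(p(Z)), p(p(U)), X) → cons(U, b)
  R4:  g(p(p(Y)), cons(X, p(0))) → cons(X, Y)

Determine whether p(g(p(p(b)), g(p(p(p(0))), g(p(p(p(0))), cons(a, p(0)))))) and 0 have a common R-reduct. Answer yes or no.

no — NF(t₁) = p(cons(a, b)), NF(t₂) = 0

Reduce t₁ = p(g(p(p(b)), g(p(p(p(0))), g(p(p(p(0))), cons(a, p(0)))))):
1. p(g(p(p(b)), g(p(p(p(0))), g(p(p(p(0))), cons(a, p(0))))))  →  p(g(p(p(b)), g(p(p(p(0))), cons(a, p(0)))))   [R4 at 1.2.2]
2. p(g(p(p(b)), g(p(p(p(0))), cons(a, p(0)))))  →  p(g(p(p(b)), cons(a, p(0))))   [R4 at 1.2]
3. p(g(p(p(b)), cons(a, p(0))))  →  p(cons(a, b))   [R4 at 1]

Reduce t₂ = 0:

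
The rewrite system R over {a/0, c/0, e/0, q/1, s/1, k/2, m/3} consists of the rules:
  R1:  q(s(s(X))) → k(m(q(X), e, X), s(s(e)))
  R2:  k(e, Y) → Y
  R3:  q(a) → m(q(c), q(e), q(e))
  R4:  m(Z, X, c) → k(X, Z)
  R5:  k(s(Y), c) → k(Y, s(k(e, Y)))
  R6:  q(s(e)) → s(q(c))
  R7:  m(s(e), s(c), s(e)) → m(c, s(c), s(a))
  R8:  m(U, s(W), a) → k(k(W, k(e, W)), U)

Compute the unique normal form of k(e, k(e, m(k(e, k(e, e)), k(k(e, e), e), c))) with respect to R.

1. k(e, k(e, m(k(e, k(e, e)), k(k(e, e), e), c)))  →  k(e, m(k(e, k(e, e)), k(k(e, e), e), c))   [R2 at ε]
2. k(e, m(k(e, k(e, e)), k(k(e, e), e), c))  →  m(k(e, k(e, e)), k(k(e, e), e), c)   [R2 at ε]
3. m(k(e, k(e, e)), k(k(e, e), e), c)  →  k(k(k(e, e), e), k(e, k(e, e)))   [R4 at ε]
4. k(k(k(e, e), e), k(e, k(e, e)))  →  k(k(e, e), k(e, k(e, e)))   [R2 at 1.1]
5. k(k(e, e), k(e, k(e, e)))  →  k(e, k(e, k(e, e)))   [R2 at 1]
6. k(e, k(e, k(e, e)))  →  k(e, k(e, e))   [R2 at ε]
7. k(e, k(e, e))  →  k(e, e)   [R2 at ε]
8. k(e, e)  →  e   [R2 at ε]

e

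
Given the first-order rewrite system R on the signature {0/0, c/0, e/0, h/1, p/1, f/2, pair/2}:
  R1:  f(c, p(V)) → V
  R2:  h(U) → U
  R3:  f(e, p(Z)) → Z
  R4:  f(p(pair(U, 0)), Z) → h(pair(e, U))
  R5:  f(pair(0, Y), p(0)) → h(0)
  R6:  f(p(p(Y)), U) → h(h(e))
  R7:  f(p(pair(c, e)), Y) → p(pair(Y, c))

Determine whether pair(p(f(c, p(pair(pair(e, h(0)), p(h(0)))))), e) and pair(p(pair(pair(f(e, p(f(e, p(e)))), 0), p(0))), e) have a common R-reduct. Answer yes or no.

Reduce t₁ = pair(p(f(c, p(pair(pair(e, h(0)), p(h(0)))))), e):
1. pair(p(f(c, p(pair(pair(e, h(0)), p(h(0)))))), e)  →  pair(p(pair(pair(e, h(0)), p(h(0)))), e)   [R1 at 1.1]
2. pair(p(pair(pair(e, h(0)), p(h(0)))), e)  →  pair(p(pair(pair(e, 0), p(h(0)))), e)   [R2 at 1.1.1.2]
3. pair(p(pair(pair(e, 0), p(h(0)))), e)  →  pair(p(pair(pair(e, 0), p(0))), e)   [R2 at 1.1.2.1]

Reduce t₂ = pair(p(pair(pair(f(e, p(f(e, p(e)))), 0), p(0))), e):
1. pair(p(pair(pair(f(e, p(f(e, p(e)))), 0), p(0))), e)  →  pair(p(pair(pair(f(e, p(e)), 0), p(0))), e)   [R3 at 1.1.1.1]
2. pair(p(pair(pair(f(e, p(e)), 0), p(0))), e)  →  pair(p(pair(pair(e, 0), p(0))), e)   [R3 at 1.1.1.1]

yes — NF(t₁) = pair(p(pair(pair(e, 0), p(0))), e), NF(t₂) = pair(p(pair(pair(e, 0), p(0))), e)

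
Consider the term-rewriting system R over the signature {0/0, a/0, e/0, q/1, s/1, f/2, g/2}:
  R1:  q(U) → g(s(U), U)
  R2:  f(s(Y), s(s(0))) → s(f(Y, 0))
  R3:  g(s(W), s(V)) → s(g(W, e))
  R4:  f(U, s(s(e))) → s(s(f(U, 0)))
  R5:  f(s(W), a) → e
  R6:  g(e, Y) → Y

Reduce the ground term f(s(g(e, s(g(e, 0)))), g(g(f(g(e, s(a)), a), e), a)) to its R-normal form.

1. f(s(g(e, s(g(e, 0)))), g(g(f(g(e, s(a)), a), e), a))  →  f(s(s(g(e, 0))), g(g(f(g(e, s(a)), a), e), a))   [R6 at 1.1]
2. f(s(s(g(e, 0))), g(g(f(g(e, s(a)), a), e), a))  →  f(s(s(0)), g(g(f(g(e, s(a)), a), e), a))   [R6 at 1.1.1]
3. f(s(s(0)), g(g(f(g(e, s(a)), a), e), a))  →  f(s(s(0)), g(g(f(s(a), a), e), a))   [R6 at 2.1.1.1]
4. f(s(s(0)), g(g(f(s(a), a), e), a))  →  f(s(s(0)), g(g(e, e), a))   [R5 at 2.1.1]
5. f(s(s(0)), g(g(e, e), a))  →  f(s(s(0)), g(e, a))   [R6 at 2.1]
6. f(s(s(0)), g(e, a))  →  f(s(s(0)), a)   [R6 at 2]
7. f(s(s(0)), a)  →  e   [R5 at ε]

e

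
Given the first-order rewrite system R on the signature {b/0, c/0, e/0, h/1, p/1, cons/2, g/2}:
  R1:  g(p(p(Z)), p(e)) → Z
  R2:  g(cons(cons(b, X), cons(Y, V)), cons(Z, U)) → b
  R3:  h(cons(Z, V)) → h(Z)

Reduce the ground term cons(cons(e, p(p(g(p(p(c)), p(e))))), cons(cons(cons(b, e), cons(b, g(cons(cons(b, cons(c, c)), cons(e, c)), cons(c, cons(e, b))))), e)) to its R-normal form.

cons(cons(e, p(p(c))), cons(cons(cons(b, e), cons(b, b)), e))

1. cons(cons(e, p(p(g(p(p(c)), p(e))))), cons(cons(cons(b, e), cons(b, g(cons(cons(b, cons(c, c)), cons(e, c)), cons(c, cons(e, b))))), e))  →  cons(cons(e, p(p(c))), cons(cons(cons(b, e), cons(b, g(cons(cons(b, cons(c, c)), cons(e, c)), cons(c, cons(e, b))))), e))   [R1 at 1.2.1.1]
2. cons(cons(e, p(p(c))), cons(cons(cons(b, e), cons(b, g(cons(cons(b, cons(c, c)), cons(e, c)), cons(c, cons(e, b))))), e))  →  cons(cons(e, p(p(c))), cons(cons(cons(b, e), cons(b, b)), e))   [R2 at 2.1.2.2]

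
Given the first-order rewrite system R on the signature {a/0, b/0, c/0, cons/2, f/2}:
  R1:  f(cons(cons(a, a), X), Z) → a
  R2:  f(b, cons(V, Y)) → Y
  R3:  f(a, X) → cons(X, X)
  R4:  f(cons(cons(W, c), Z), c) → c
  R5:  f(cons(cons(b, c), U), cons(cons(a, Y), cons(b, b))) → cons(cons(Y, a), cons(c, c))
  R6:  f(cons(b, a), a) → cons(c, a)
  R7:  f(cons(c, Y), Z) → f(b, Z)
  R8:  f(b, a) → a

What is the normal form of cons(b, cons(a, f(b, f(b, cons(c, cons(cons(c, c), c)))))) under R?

cons(b, cons(a, c))

1. cons(b, cons(a, f(b, f(b, cons(c, cons(cons(c, c), c))))))  →  cons(b, cons(a, f(b, cons(cons(c, c), c))))   [R2 at 2.2.2]
2. cons(b, cons(a, f(b, cons(cons(c, c), c))))  →  cons(b, cons(a, c))   [R2 at 2.2]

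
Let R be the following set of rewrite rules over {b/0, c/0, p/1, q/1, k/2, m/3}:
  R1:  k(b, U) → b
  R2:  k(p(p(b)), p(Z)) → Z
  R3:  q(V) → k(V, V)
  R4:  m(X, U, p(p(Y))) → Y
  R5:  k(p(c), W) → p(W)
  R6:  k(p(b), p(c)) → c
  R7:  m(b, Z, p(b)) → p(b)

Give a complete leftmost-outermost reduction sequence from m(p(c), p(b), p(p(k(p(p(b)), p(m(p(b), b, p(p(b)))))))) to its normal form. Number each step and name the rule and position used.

1. m(p(c), p(b), p(p(k(p(p(b)), p(m(p(b), b, p(p(b))))))))  →  k(p(p(b)), p(m(p(b), b, p(p(b)))))   [R4 at ε]
2. k(p(p(b)), p(m(p(b), b, p(p(b)))))  →  m(p(b), b, p(p(b)))   [R2 at ε]
3. m(p(b), b, p(p(b)))  →  b   [R4 at ε]

b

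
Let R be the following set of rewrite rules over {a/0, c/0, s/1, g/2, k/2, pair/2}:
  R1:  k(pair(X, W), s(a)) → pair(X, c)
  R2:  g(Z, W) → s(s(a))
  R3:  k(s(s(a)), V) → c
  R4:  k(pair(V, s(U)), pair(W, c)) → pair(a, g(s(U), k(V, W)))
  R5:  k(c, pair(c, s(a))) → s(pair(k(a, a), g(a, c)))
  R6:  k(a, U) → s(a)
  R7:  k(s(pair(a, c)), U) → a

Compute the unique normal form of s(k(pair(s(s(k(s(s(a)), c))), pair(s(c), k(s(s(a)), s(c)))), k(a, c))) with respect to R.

1. s(k(pair(s(s(k(s(s(a)), c))), pair(s(c), k(s(s(a)), s(c)))), k(a, c)))  →  s(k(pair(s(s(c)), pair(s(c), k(s(s(a)), s(c)))), k(a, c)))   [R3 at 1.1.1.1.1]
2. s(k(pair(s(s(c)), pair(s(c), k(s(s(a)), s(c)))), k(a, c)))  →  s(k(pair(s(s(c)), pair(s(c), c)), k(a, c)))   [R3 at 1.1.2.2]
3. s(k(pair(s(s(c)), pair(s(c), c)), k(a, c)))  →  s(k(pair(s(s(c)), pair(s(c), c)), s(a)))   [R6 at 1.2]
4. s(k(pair(s(s(c)), pair(s(c), c)), s(a)))  →  s(pair(s(s(c)), c))   [R1 at 1]

s(pair(s(s(c)), c))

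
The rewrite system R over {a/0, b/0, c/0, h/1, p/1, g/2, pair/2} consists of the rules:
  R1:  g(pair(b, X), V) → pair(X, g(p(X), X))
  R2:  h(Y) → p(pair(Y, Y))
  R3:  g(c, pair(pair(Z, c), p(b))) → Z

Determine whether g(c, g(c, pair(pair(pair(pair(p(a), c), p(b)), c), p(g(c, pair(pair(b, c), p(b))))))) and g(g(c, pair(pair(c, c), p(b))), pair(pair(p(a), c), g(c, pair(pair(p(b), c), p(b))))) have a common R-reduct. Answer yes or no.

yes — NF(t₁) = p(a), NF(t₂) = p(a)

Reduce t₁ = g(c, g(c, pair(pair(pair(pair(p(a), c), p(b)), c), p(g(c, pair(pair(b, c), p(b))))))):
1. g(c, g(c, pair(pair(pair(pair(p(a), c), p(b)), c), p(g(c, pair(pair(b, c), p(b)))))))  →  g(c, g(c, pair(pair(pair(pair(p(a), c), p(b)), c), p(b))))   [R3 at 2.2.2.1]
2. g(c, g(c, pair(pair(pair(pair(p(a), c), p(b)), c), p(b))))  →  g(c, pair(pair(p(a), c), p(b)))   [R3 at 2]
3. g(c, pair(pair(p(a), c), p(b)))  →  p(a)   [R3 at ε]

Reduce t₂ = g(g(c, pair(pair(c, c), p(b))), pair(pair(p(a), c), g(c, pair(pair(p(b), c), p(b))))):
1. g(g(c, pair(pair(c, c), p(b))), pair(pair(p(a), c), g(c, pair(pair(p(b), c), p(b)))))  →  g(c, pair(pair(p(a), c), g(c, pair(pair(p(b), c), p(b)))))   [R3 at 1]
2. g(c, pair(pair(p(a), c), g(c, pair(pair(p(b), c), p(b)))))  →  g(c, pair(pair(p(a), c), p(b)))   [R3 at 2.2]
3. g(c, pair(pair(p(a), c), p(b)))  →  p(a)   [R3 at ε]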